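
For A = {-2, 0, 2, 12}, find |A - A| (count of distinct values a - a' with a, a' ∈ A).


A - A = {a - a' : a, a' ∈ A}; |A| = 4.
Bounds: 2|A|-1 ≤ |A - A| ≤ |A|² - |A| + 1, i.e. 7 ≤ |A - A| ≤ 13.
Note: 0 ∈ A - A always (from a - a). The set is symmetric: if d ∈ A - A then -d ∈ A - A.
Enumerate nonzero differences d = a - a' with a > a' (then include -d):
Positive differences: {2, 4, 10, 12, 14}
Full difference set: {0} ∪ (positive diffs) ∪ (negative diffs).
|A - A| = 1 + 2·5 = 11 (matches direct enumeration: 11).

|A - A| = 11


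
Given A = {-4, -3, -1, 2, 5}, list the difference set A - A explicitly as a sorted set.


A - A = {a - a' : a, a' ∈ A}.
Compute a - a' for each ordered pair (a, a'):
a = -4: -4--4=0, -4--3=-1, -4--1=-3, -4-2=-6, -4-5=-9
a = -3: -3--4=1, -3--3=0, -3--1=-2, -3-2=-5, -3-5=-8
a = -1: -1--4=3, -1--3=2, -1--1=0, -1-2=-3, -1-5=-6
a = 2: 2--4=6, 2--3=5, 2--1=3, 2-2=0, 2-5=-3
a = 5: 5--4=9, 5--3=8, 5--1=6, 5-2=3, 5-5=0
Collecting distinct values (and noting 0 appears from a-a):
A - A = {-9, -8, -6, -5, -3, -2, -1, 0, 1, 2, 3, 5, 6, 8, 9}
|A - A| = 15

A - A = {-9, -8, -6, -5, -3, -2, -1, 0, 1, 2, 3, 5, 6, 8, 9}


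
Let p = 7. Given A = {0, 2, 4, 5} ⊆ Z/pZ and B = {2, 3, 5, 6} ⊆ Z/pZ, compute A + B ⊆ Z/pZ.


Work in Z/7Z: reduce every sum a + b modulo 7.
Enumerate all 16 pairs:
a = 0: 0+2=2, 0+3=3, 0+5=5, 0+6=6
a = 2: 2+2=4, 2+3=5, 2+5=0, 2+6=1
a = 4: 4+2=6, 4+3=0, 4+5=2, 4+6=3
a = 5: 5+2=0, 5+3=1, 5+5=3, 5+6=4
Distinct residues collected: {0, 1, 2, 3, 4, 5, 6}
|A + B| = 7 (out of 7 total residues).

A + B = {0, 1, 2, 3, 4, 5, 6}


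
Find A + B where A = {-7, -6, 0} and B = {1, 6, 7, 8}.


A + B = {a + b : a ∈ A, b ∈ B}.
Enumerate all |A|·|B| = 3·4 = 12 pairs (a, b) and collect distinct sums.
a = -7: -7+1=-6, -7+6=-1, -7+7=0, -7+8=1
a = -6: -6+1=-5, -6+6=0, -6+7=1, -6+8=2
a = 0: 0+1=1, 0+6=6, 0+7=7, 0+8=8
Collecting distinct sums: A + B = {-6, -5, -1, 0, 1, 2, 6, 7, 8}
|A + B| = 9

A + B = {-6, -5, -1, 0, 1, 2, 6, 7, 8}


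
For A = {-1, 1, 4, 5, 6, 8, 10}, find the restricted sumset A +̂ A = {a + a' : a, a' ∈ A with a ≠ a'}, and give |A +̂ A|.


Restricted sumset: A +̂ A = {a + a' : a ∈ A, a' ∈ A, a ≠ a'}.
Equivalently, take A + A and drop any sum 2a that is achievable ONLY as a + a for a ∈ A (i.e. sums representable only with equal summands).
Enumerate pairs (a, a') with a < a' (symmetric, so each unordered pair gives one sum; this covers all a ≠ a'):
  -1 + 1 = 0
  -1 + 4 = 3
  -1 + 5 = 4
  -1 + 6 = 5
  -1 + 8 = 7
  -1 + 10 = 9
  1 + 4 = 5
  1 + 5 = 6
  1 + 6 = 7
  1 + 8 = 9
  1 + 10 = 11
  4 + 5 = 9
  4 + 6 = 10
  4 + 8 = 12
  4 + 10 = 14
  5 + 6 = 11
  5 + 8 = 13
  5 + 10 = 15
  6 + 8 = 14
  6 + 10 = 16
  8 + 10 = 18
Collected distinct sums: {0, 3, 4, 5, 6, 7, 9, 10, 11, 12, 13, 14, 15, 16, 18}
|A +̂ A| = 15
(Reference bound: |A +̂ A| ≥ 2|A| - 3 for |A| ≥ 2, with |A| = 7 giving ≥ 11.)

|A +̂ A| = 15


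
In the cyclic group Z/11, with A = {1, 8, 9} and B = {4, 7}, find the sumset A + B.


Work in Z/11Z: reduce every sum a + b modulo 11.
Enumerate all 6 pairs:
a = 1: 1+4=5, 1+7=8
a = 8: 8+4=1, 8+7=4
a = 9: 9+4=2, 9+7=5
Distinct residues collected: {1, 2, 4, 5, 8}
|A + B| = 5 (out of 11 total residues).

A + B = {1, 2, 4, 5, 8}


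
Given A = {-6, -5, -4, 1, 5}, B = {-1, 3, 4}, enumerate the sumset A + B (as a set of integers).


A + B = {a + b : a ∈ A, b ∈ B}.
Enumerate all |A|·|B| = 5·3 = 15 pairs (a, b) and collect distinct sums.
a = -6: -6+-1=-7, -6+3=-3, -6+4=-2
a = -5: -5+-1=-6, -5+3=-2, -5+4=-1
a = -4: -4+-1=-5, -4+3=-1, -4+4=0
a = 1: 1+-1=0, 1+3=4, 1+4=5
a = 5: 5+-1=4, 5+3=8, 5+4=9
Collecting distinct sums: A + B = {-7, -6, -5, -3, -2, -1, 0, 4, 5, 8, 9}
|A + B| = 11

A + B = {-7, -6, -5, -3, -2, -1, 0, 4, 5, 8, 9}


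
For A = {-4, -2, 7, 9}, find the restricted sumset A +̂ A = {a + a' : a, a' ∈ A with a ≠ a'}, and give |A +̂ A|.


Restricted sumset: A +̂ A = {a + a' : a ∈ A, a' ∈ A, a ≠ a'}.
Equivalently, take A + A and drop any sum 2a that is achievable ONLY as a + a for a ∈ A (i.e. sums representable only with equal summands).
Enumerate pairs (a, a') with a < a' (symmetric, so each unordered pair gives one sum; this covers all a ≠ a'):
  -4 + -2 = -6
  -4 + 7 = 3
  -4 + 9 = 5
  -2 + 7 = 5
  -2 + 9 = 7
  7 + 9 = 16
Collected distinct sums: {-6, 3, 5, 7, 16}
|A +̂ A| = 5
(Reference bound: |A +̂ A| ≥ 2|A| - 3 for |A| ≥ 2, with |A| = 4 giving ≥ 5.)

|A +̂ A| = 5


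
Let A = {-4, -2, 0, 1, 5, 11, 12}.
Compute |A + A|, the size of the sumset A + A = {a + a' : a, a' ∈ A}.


A + A = {a + a' : a, a' ∈ A}; |A| = 7.
General bounds: 2|A| - 1 ≤ |A + A| ≤ |A|(|A|+1)/2, i.e. 13 ≤ |A + A| ≤ 28.
Lower bound 2|A|-1 is attained iff A is an arithmetic progression.
Enumerate sums a + a' for a ≤ a' (symmetric, so this suffices):
a = -4: -4+-4=-8, -4+-2=-6, -4+0=-4, -4+1=-3, -4+5=1, -4+11=7, -4+12=8
a = -2: -2+-2=-4, -2+0=-2, -2+1=-1, -2+5=3, -2+11=9, -2+12=10
a = 0: 0+0=0, 0+1=1, 0+5=5, 0+11=11, 0+12=12
a = 1: 1+1=2, 1+5=6, 1+11=12, 1+12=13
a = 5: 5+5=10, 5+11=16, 5+12=17
a = 11: 11+11=22, 11+12=23
a = 12: 12+12=24
Distinct sums: {-8, -6, -4, -3, -2, -1, 0, 1, 2, 3, 5, 6, 7, 8, 9, 10, 11, 12, 13, 16, 17, 22, 23, 24}
|A + A| = 24

|A + A| = 24


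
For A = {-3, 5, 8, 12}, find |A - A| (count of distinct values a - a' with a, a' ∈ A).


A - A = {a - a' : a, a' ∈ A}; |A| = 4.
Bounds: 2|A|-1 ≤ |A - A| ≤ |A|² - |A| + 1, i.e. 7 ≤ |A - A| ≤ 13.
Note: 0 ∈ A - A always (from a - a). The set is symmetric: if d ∈ A - A then -d ∈ A - A.
Enumerate nonzero differences d = a - a' with a > a' (then include -d):
Positive differences: {3, 4, 7, 8, 11, 15}
Full difference set: {0} ∪ (positive diffs) ∪ (negative diffs).
|A - A| = 1 + 2·6 = 13 (matches direct enumeration: 13).

|A - A| = 13


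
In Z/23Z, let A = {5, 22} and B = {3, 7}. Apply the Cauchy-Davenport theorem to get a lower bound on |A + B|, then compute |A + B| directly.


Cauchy-Davenport: |A + B| ≥ min(p, |A| + |B| - 1) for A, B nonempty in Z/pZ.
|A| = 2, |B| = 2, p = 23.
CD lower bound = min(23, 2 + 2 - 1) = min(23, 3) = 3.
Compute A + B mod 23 directly:
a = 5: 5+3=8, 5+7=12
a = 22: 22+3=2, 22+7=6
A + B = {2, 6, 8, 12}, so |A + B| = 4.
Verify: 4 ≥ 3? Yes ✓.

CD lower bound = 3, actual |A + B| = 4.


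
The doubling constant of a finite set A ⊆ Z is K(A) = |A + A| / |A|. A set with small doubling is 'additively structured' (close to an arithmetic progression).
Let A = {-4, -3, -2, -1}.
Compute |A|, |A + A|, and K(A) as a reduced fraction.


|A| = 4.
Compute A + A by enumerating all 16 pairs.
A + A = {-8, -7, -6, -5, -4, -3, -2}, so |A + A| = 7.
K = |A + A| / |A| = 7/4 (already in lowest terms) ≈ 1.7500.
Reference: AP of size 4 gives K = 7/4 ≈ 1.7500; a fully generic set of size 4 gives K ≈ 2.5000.

|A| = 4, |A + A| = 7, K = 7/4.


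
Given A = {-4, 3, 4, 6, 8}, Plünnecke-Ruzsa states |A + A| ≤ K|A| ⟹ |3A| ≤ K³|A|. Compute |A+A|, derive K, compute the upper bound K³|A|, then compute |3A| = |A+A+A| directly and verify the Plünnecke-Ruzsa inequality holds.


|A| = 5.
Step 1: Compute A + A by enumerating all 25 pairs.
A + A = {-8, -1, 0, 2, 4, 6, 7, 8, 9, 10, 11, 12, 14, 16}, so |A + A| = 14.
Step 2: Doubling constant K = |A + A|/|A| = 14/5 = 14/5 ≈ 2.8000.
Step 3: Plünnecke-Ruzsa gives |3A| ≤ K³·|A| = (2.8000)³ · 5 ≈ 109.7600.
Step 4: Compute 3A = A + A + A directly by enumerating all triples (a,b,c) ∈ A³; |3A| = 26.
Step 5: Check 26 ≤ 109.7600? Yes ✓.

K = 14/5, Plünnecke-Ruzsa bound K³|A| ≈ 109.7600, |3A| = 26, inequality holds.


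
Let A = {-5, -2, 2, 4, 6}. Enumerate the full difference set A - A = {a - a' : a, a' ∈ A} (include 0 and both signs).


A - A = {a - a' : a, a' ∈ A}.
Compute a - a' for each ordered pair (a, a'):
a = -5: -5--5=0, -5--2=-3, -5-2=-7, -5-4=-9, -5-6=-11
a = -2: -2--5=3, -2--2=0, -2-2=-4, -2-4=-6, -2-6=-8
a = 2: 2--5=7, 2--2=4, 2-2=0, 2-4=-2, 2-6=-4
a = 4: 4--5=9, 4--2=6, 4-2=2, 4-4=0, 4-6=-2
a = 6: 6--5=11, 6--2=8, 6-2=4, 6-4=2, 6-6=0
Collecting distinct values (and noting 0 appears from a-a):
A - A = {-11, -9, -8, -7, -6, -4, -3, -2, 0, 2, 3, 4, 6, 7, 8, 9, 11}
|A - A| = 17

A - A = {-11, -9, -8, -7, -6, -4, -3, -2, 0, 2, 3, 4, 6, 7, 8, 9, 11}


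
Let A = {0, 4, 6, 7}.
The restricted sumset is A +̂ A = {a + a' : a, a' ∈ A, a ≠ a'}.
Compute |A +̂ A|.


Restricted sumset: A +̂ A = {a + a' : a ∈ A, a' ∈ A, a ≠ a'}.
Equivalently, take A + A and drop any sum 2a that is achievable ONLY as a + a for a ∈ A (i.e. sums representable only with equal summands).
Enumerate pairs (a, a') with a < a' (symmetric, so each unordered pair gives one sum; this covers all a ≠ a'):
  0 + 4 = 4
  0 + 6 = 6
  0 + 7 = 7
  4 + 6 = 10
  4 + 7 = 11
  6 + 7 = 13
Collected distinct sums: {4, 6, 7, 10, 11, 13}
|A +̂ A| = 6
(Reference bound: |A +̂ A| ≥ 2|A| - 3 for |A| ≥ 2, with |A| = 4 giving ≥ 5.)

|A +̂ A| = 6


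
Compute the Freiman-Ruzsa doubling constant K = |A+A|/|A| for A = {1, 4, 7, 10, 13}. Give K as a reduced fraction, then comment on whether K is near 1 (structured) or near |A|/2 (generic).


|A| = 5.
Compute A + A by enumerating all 25 pairs.
A + A = {2, 5, 8, 11, 14, 17, 20, 23, 26}, so |A + A| = 9.
K = |A + A| / |A| = 9/5 (already in lowest terms) ≈ 1.8000.
Reference: AP of size 5 gives K = 9/5 ≈ 1.8000; a fully generic set of size 5 gives K ≈ 3.0000.

|A| = 5, |A + A| = 9, K = 9/5.


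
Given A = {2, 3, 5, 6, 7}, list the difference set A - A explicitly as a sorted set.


A - A = {a - a' : a, a' ∈ A}.
Compute a - a' for each ordered pair (a, a'):
a = 2: 2-2=0, 2-3=-1, 2-5=-3, 2-6=-4, 2-7=-5
a = 3: 3-2=1, 3-3=0, 3-5=-2, 3-6=-3, 3-7=-4
a = 5: 5-2=3, 5-3=2, 5-5=0, 5-6=-1, 5-7=-2
a = 6: 6-2=4, 6-3=3, 6-5=1, 6-6=0, 6-7=-1
a = 7: 7-2=5, 7-3=4, 7-5=2, 7-6=1, 7-7=0
Collecting distinct values (and noting 0 appears from a-a):
A - A = {-5, -4, -3, -2, -1, 0, 1, 2, 3, 4, 5}
|A - A| = 11

A - A = {-5, -4, -3, -2, -1, 0, 1, 2, 3, 4, 5}


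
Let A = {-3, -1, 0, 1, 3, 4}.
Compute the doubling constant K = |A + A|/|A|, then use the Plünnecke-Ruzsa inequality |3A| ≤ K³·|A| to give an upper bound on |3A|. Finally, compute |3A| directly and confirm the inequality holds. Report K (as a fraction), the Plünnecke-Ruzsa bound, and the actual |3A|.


|A| = 6.
Step 1: Compute A + A by enumerating all 36 pairs.
A + A = {-6, -4, -3, -2, -1, 0, 1, 2, 3, 4, 5, 6, 7, 8}, so |A + A| = 14.
Step 2: Doubling constant K = |A + A|/|A| = 14/6 = 14/6 ≈ 2.3333.
Step 3: Plünnecke-Ruzsa gives |3A| ≤ K³·|A| = (2.3333)³ · 6 ≈ 76.2222.
Step 4: Compute 3A = A + A + A directly by enumerating all triples (a,b,c) ∈ A³; |3A| = 21.
Step 5: Check 21 ≤ 76.2222? Yes ✓.

K = 14/6, Plünnecke-Ruzsa bound K³|A| ≈ 76.2222, |3A| = 21, inequality holds.


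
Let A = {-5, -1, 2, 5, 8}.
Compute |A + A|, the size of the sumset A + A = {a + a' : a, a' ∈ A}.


A + A = {a + a' : a, a' ∈ A}; |A| = 5.
General bounds: 2|A| - 1 ≤ |A + A| ≤ |A|(|A|+1)/2, i.e. 9 ≤ |A + A| ≤ 15.
Lower bound 2|A|-1 is attained iff A is an arithmetic progression.
Enumerate sums a + a' for a ≤ a' (symmetric, so this suffices):
a = -5: -5+-5=-10, -5+-1=-6, -5+2=-3, -5+5=0, -5+8=3
a = -1: -1+-1=-2, -1+2=1, -1+5=4, -1+8=7
a = 2: 2+2=4, 2+5=7, 2+8=10
a = 5: 5+5=10, 5+8=13
a = 8: 8+8=16
Distinct sums: {-10, -6, -3, -2, 0, 1, 3, 4, 7, 10, 13, 16}
|A + A| = 12

|A + A| = 12


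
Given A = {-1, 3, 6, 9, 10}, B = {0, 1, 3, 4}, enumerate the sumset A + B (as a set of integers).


A + B = {a + b : a ∈ A, b ∈ B}.
Enumerate all |A|·|B| = 5·4 = 20 pairs (a, b) and collect distinct sums.
a = -1: -1+0=-1, -1+1=0, -1+3=2, -1+4=3
a = 3: 3+0=3, 3+1=4, 3+3=6, 3+4=7
a = 6: 6+0=6, 6+1=7, 6+3=9, 6+4=10
a = 9: 9+0=9, 9+1=10, 9+3=12, 9+4=13
a = 10: 10+0=10, 10+1=11, 10+3=13, 10+4=14
Collecting distinct sums: A + B = {-1, 0, 2, 3, 4, 6, 7, 9, 10, 11, 12, 13, 14}
|A + B| = 13

A + B = {-1, 0, 2, 3, 4, 6, 7, 9, 10, 11, 12, 13, 14}


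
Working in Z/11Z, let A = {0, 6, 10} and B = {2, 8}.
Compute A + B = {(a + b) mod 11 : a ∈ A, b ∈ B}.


Work in Z/11Z: reduce every sum a + b modulo 11.
Enumerate all 6 pairs:
a = 0: 0+2=2, 0+8=8
a = 6: 6+2=8, 6+8=3
a = 10: 10+2=1, 10+8=7
Distinct residues collected: {1, 2, 3, 7, 8}
|A + B| = 5 (out of 11 total residues).

A + B = {1, 2, 3, 7, 8}


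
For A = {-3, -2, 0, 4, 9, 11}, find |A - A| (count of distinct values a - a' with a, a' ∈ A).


A - A = {a - a' : a, a' ∈ A}; |A| = 6.
Bounds: 2|A|-1 ≤ |A - A| ≤ |A|² - |A| + 1, i.e. 11 ≤ |A - A| ≤ 31.
Note: 0 ∈ A - A always (from a - a). The set is symmetric: if d ∈ A - A then -d ∈ A - A.
Enumerate nonzero differences d = a - a' with a > a' (then include -d):
Positive differences: {1, 2, 3, 4, 5, 6, 7, 9, 11, 12, 13, 14}
Full difference set: {0} ∪ (positive diffs) ∪ (negative diffs).
|A - A| = 1 + 2·12 = 25 (matches direct enumeration: 25).

|A - A| = 25


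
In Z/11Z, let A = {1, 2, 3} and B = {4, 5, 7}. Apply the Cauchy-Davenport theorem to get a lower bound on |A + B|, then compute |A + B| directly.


Cauchy-Davenport: |A + B| ≥ min(p, |A| + |B| - 1) for A, B nonempty in Z/pZ.
|A| = 3, |B| = 3, p = 11.
CD lower bound = min(11, 3 + 3 - 1) = min(11, 5) = 5.
Compute A + B mod 11 directly:
a = 1: 1+4=5, 1+5=6, 1+7=8
a = 2: 2+4=6, 2+5=7, 2+7=9
a = 3: 3+4=7, 3+5=8, 3+7=10
A + B = {5, 6, 7, 8, 9, 10}, so |A + B| = 6.
Verify: 6 ≥ 5? Yes ✓.

CD lower bound = 5, actual |A + B| = 6.


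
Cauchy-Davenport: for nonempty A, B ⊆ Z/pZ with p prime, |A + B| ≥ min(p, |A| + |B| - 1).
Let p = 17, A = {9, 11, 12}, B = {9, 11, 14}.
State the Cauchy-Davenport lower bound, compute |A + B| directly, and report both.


Cauchy-Davenport: |A + B| ≥ min(p, |A| + |B| - 1) for A, B nonempty in Z/pZ.
|A| = 3, |B| = 3, p = 17.
CD lower bound = min(17, 3 + 3 - 1) = min(17, 5) = 5.
Compute A + B mod 17 directly:
a = 9: 9+9=1, 9+11=3, 9+14=6
a = 11: 11+9=3, 11+11=5, 11+14=8
a = 12: 12+9=4, 12+11=6, 12+14=9
A + B = {1, 3, 4, 5, 6, 8, 9}, so |A + B| = 7.
Verify: 7 ≥ 5? Yes ✓.

CD lower bound = 5, actual |A + B| = 7.


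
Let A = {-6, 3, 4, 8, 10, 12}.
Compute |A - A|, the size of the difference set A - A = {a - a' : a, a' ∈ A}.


A - A = {a - a' : a, a' ∈ A}; |A| = 6.
Bounds: 2|A|-1 ≤ |A - A| ≤ |A|² - |A| + 1, i.e. 11 ≤ |A - A| ≤ 31.
Note: 0 ∈ A - A always (from a - a). The set is symmetric: if d ∈ A - A then -d ∈ A - A.
Enumerate nonzero differences d = a - a' with a > a' (then include -d):
Positive differences: {1, 2, 4, 5, 6, 7, 8, 9, 10, 14, 16, 18}
Full difference set: {0} ∪ (positive diffs) ∪ (negative diffs).
|A - A| = 1 + 2·12 = 25 (matches direct enumeration: 25).

|A - A| = 25


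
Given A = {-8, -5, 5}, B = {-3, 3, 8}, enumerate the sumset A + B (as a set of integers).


A + B = {a + b : a ∈ A, b ∈ B}.
Enumerate all |A|·|B| = 3·3 = 9 pairs (a, b) and collect distinct sums.
a = -8: -8+-3=-11, -8+3=-5, -8+8=0
a = -5: -5+-3=-8, -5+3=-2, -5+8=3
a = 5: 5+-3=2, 5+3=8, 5+8=13
Collecting distinct sums: A + B = {-11, -8, -5, -2, 0, 2, 3, 8, 13}
|A + B| = 9

A + B = {-11, -8, -5, -2, 0, 2, 3, 8, 13}


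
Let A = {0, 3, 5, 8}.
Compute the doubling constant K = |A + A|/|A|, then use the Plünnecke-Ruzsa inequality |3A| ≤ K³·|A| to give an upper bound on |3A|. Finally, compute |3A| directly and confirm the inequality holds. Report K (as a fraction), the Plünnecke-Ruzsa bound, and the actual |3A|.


|A| = 4.
Step 1: Compute A + A by enumerating all 16 pairs.
A + A = {0, 3, 5, 6, 8, 10, 11, 13, 16}, so |A + A| = 9.
Step 2: Doubling constant K = |A + A|/|A| = 9/4 = 9/4 ≈ 2.2500.
Step 3: Plünnecke-Ruzsa gives |3A| ≤ K³·|A| = (2.2500)³ · 4 ≈ 45.5625.
Step 4: Compute 3A = A + A + A directly by enumerating all triples (a,b,c) ∈ A³; |3A| = 16.
Step 5: Check 16 ≤ 45.5625? Yes ✓.

K = 9/4, Plünnecke-Ruzsa bound K³|A| ≈ 45.5625, |3A| = 16, inequality holds.


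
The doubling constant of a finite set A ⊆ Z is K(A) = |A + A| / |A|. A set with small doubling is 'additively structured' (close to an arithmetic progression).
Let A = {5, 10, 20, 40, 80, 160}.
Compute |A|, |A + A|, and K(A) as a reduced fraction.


|A| = 6.
Compute A + A by enumerating all 36 pairs.
A + A = {10, 15, 20, 25, 30, 40, 45, 50, 60, 80, 85, 90, 100, 120, 160, 165, 170, 180, 200, 240, 320}, so |A + A| = 21.
K = |A + A| / |A| = 21/6 = 7/2 ≈ 3.5000.
Reference: AP of size 6 gives K = 11/6 ≈ 1.8333; a fully generic set of size 6 gives K ≈ 3.5000.

|A| = 6, |A + A| = 21, K = 21/6 = 7/2.


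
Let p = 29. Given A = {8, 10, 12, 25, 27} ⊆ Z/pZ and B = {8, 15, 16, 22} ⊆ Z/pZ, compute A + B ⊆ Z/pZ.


Work in Z/29Z: reduce every sum a + b modulo 29.
Enumerate all 20 pairs:
a = 8: 8+8=16, 8+15=23, 8+16=24, 8+22=1
a = 10: 10+8=18, 10+15=25, 10+16=26, 10+22=3
a = 12: 12+8=20, 12+15=27, 12+16=28, 12+22=5
a = 25: 25+8=4, 25+15=11, 25+16=12, 25+22=18
a = 27: 27+8=6, 27+15=13, 27+16=14, 27+22=20
Distinct residues collected: {1, 3, 4, 5, 6, 11, 12, 13, 14, 16, 18, 20, 23, 24, 25, 26, 27, 28}
|A + B| = 18 (out of 29 total residues).

A + B = {1, 3, 4, 5, 6, 11, 12, 13, 14, 16, 18, 20, 23, 24, 25, 26, 27, 28}


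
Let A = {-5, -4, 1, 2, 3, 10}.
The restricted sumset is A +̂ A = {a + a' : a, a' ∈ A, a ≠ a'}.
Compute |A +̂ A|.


Restricted sumset: A +̂ A = {a + a' : a ∈ A, a' ∈ A, a ≠ a'}.
Equivalently, take A + A and drop any sum 2a that is achievable ONLY as a + a for a ∈ A (i.e. sums representable only with equal summands).
Enumerate pairs (a, a') with a < a' (symmetric, so each unordered pair gives one sum; this covers all a ≠ a'):
  -5 + -4 = -9
  -5 + 1 = -4
  -5 + 2 = -3
  -5 + 3 = -2
  -5 + 10 = 5
  -4 + 1 = -3
  -4 + 2 = -2
  -4 + 3 = -1
  -4 + 10 = 6
  1 + 2 = 3
  1 + 3 = 4
  1 + 10 = 11
  2 + 3 = 5
  2 + 10 = 12
  3 + 10 = 13
Collected distinct sums: {-9, -4, -3, -2, -1, 3, 4, 5, 6, 11, 12, 13}
|A +̂ A| = 12
(Reference bound: |A +̂ A| ≥ 2|A| - 3 for |A| ≥ 2, with |A| = 6 giving ≥ 9.)

|A +̂ A| = 12


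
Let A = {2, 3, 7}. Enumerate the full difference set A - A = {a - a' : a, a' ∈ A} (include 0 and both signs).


A - A = {a - a' : a, a' ∈ A}.
Compute a - a' for each ordered pair (a, a'):
a = 2: 2-2=0, 2-3=-1, 2-7=-5
a = 3: 3-2=1, 3-3=0, 3-7=-4
a = 7: 7-2=5, 7-3=4, 7-7=0
Collecting distinct values (and noting 0 appears from a-a):
A - A = {-5, -4, -1, 0, 1, 4, 5}
|A - A| = 7

A - A = {-5, -4, -1, 0, 1, 4, 5}


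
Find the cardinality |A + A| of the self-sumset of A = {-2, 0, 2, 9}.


A + A = {a + a' : a, a' ∈ A}; |A| = 4.
General bounds: 2|A| - 1 ≤ |A + A| ≤ |A|(|A|+1)/2, i.e. 7 ≤ |A + A| ≤ 10.
Lower bound 2|A|-1 is attained iff A is an arithmetic progression.
Enumerate sums a + a' for a ≤ a' (symmetric, so this suffices):
a = -2: -2+-2=-4, -2+0=-2, -2+2=0, -2+9=7
a = 0: 0+0=0, 0+2=2, 0+9=9
a = 2: 2+2=4, 2+9=11
a = 9: 9+9=18
Distinct sums: {-4, -2, 0, 2, 4, 7, 9, 11, 18}
|A + A| = 9

|A + A| = 9


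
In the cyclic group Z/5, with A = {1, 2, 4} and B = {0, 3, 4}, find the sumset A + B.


Work in Z/5Z: reduce every sum a + b modulo 5.
Enumerate all 9 pairs:
a = 1: 1+0=1, 1+3=4, 1+4=0
a = 2: 2+0=2, 2+3=0, 2+4=1
a = 4: 4+0=4, 4+3=2, 4+4=3
Distinct residues collected: {0, 1, 2, 3, 4}
|A + B| = 5 (out of 5 total residues).

A + B = {0, 1, 2, 3, 4}


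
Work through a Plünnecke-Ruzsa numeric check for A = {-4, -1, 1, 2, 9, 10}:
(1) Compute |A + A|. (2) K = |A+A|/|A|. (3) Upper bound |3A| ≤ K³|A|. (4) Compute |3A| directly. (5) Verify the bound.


|A| = 6.
Step 1: Compute A + A by enumerating all 36 pairs.
A + A = {-8, -5, -3, -2, 0, 1, 2, 3, 4, 5, 6, 8, 9, 10, 11, 12, 18, 19, 20}, so |A + A| = 19.
Step 2: Doubling constant K = |A + A|/|A| = 19/6 = 19/6 ≈ 3.1667.
Step 3: Plünnecke-Ruzsa gives |3A| ≤ K³·|A| = (3.1667)³ · 6 ≈ 190.5278.
Step 4: Compute 3A = A + A + A directly by enumerating all triples (a,b,c) ∈ A³; |3A| = 35.
Step 5: Check 35 ≤ 190.5278? Yes ✓.

K = 19/6, Plünnecke-Ruzsa bound K³|A| ≈ 190.5278, |3A| = 35, inequality holds.


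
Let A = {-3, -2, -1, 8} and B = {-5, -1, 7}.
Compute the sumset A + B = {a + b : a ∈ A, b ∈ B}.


A + B = {a + b : a ∈ A, b ∈ B}.
Enumerate all |A|·|B| = 4·3 = 12 pairs (a, b) and collect distinct sums.
a = -3: -3+-5=-8, -3+-1=-4, -3+7=4
a = -2: -2+-5=-7, -2+-1=-3, -2+7=5
a = -1: -1+-5=-6, -1+-1=-2, -1+7=6
a = 8: 8+-5=3, 8+-1=7, 8+7=15
Collecting distinct sums: A + B = {-8, -7, -6, -4, -3, -2, 3, 4, 5, 6, 7, 15}
|A + B| = 12

A + B = {-8, -7, -6, -4, -3, -2, 3, 4, 5, 6, 7, 15}


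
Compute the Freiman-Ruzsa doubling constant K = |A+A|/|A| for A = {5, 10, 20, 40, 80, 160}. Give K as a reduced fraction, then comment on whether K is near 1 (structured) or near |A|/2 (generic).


|A| = 6.
Compute A + A by enumerating all 36 pairs.
A + A = {10, 15, 20, 25, 30, 40, 45, 50, 60, 80, 85, 90, 100, 120, 160, 165, 170, 180, 200, 240, 320}, so |A + A| = 21.
K = |A + A| / |A| = 21/6 = 7/2 ≈ 3.5000.
Reference: AP of size 6 gives K = 11/6 ≈ 1.8333; a fully generic set of size 6 gives K ≈ 3.5000.

|A| = 6, |A + A| = 21, K = 21/6 = 7/2.


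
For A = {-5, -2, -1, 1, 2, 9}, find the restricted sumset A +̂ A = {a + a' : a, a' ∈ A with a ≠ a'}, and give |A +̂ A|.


Restricted sumset: A +̂ A = {a + a' : a ∈ A, a' ∈ A, a ≠ a'}.
Equivalently, take A + A and drop any sum 2a that is achievable ONLY as a + a for a ∈ A (i.e. sums representable only with equal summands).
Enumerate pairs (a, a') with a < a' (symmetric, so each unordered pair gives one sum; this covers all a ≠ a'):
  -5 + -2 = -7
  -5 + -1 = -6
  -5 + 1 = -4
  -5 + 2 = -3
  -5 + 9 = 4
  -2 + -1 = -3
  -2 + 1 = -1
  -2 + 2 = 0
  -2 + 9 = 7
  -1 + 1 = 0
  -1 + 2 = 1
  -1 + 9 = 8
  1 + 2 = 3
  1 + 9 = 10
  2 + 9 = 11
Collected distinct sums: {-7, -6, -4, -3, -1, 0, 1, 3, 4, 7, 8, 10, 11}
|A +̂ A| = 13
(Reference bound: |A +̂ A| ≥ 2|A| - 3 for |A| ≥ 2, with |A| = 6 giving ≥ 9.)

|A +̂ A| = 13


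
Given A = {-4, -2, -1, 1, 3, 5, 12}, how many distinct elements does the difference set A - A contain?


A - A = {a - a' : a, a' ∈ A}; |A| = 7.
Bounds: 2|A|-1 ≤ |A - A| ≤ |A|² - |A| + 1, i.e. 13 ≤ |A - A| ≤ 43.
Note: 0 ∈ A - A always (from a - a). The set is symmetric: if d ∈ A - A then -d ∈ A - A.
Enumerate nonzero differences d = a - a' with a > a' (then include -d):
Positive differences: {1, 2, 3, 4, 5, 6, 7, 9, 11, 13, 14, 16}
Full difference set: {0} ∪ (positive diffs) ∪ (negative diffs).
|A - A| = 1 + 2·12 = 25 (matches direct enumeration: 25).

|A - A| = 25


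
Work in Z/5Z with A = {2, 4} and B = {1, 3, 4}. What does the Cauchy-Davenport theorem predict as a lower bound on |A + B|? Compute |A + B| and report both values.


Cauchy-Davenport: |A + B| ≥ min(p, |A| + |B| - 1) for A, B nonempty in Z/pZ.
|A| = 2, |B| = 3, p = 5.
CD lower bound = min(5, 2 + 3 - 1) = min(5, 4) = 4.
Compute A + B mod 5 directly:
a = 2: 2+1=3, 2+3=0, 2+4=1
a = 4: 4+1=0, 4+3=2, 4+4=3
A + B = {0, 1, 2, 3}, so |A + B| = 4.
Verify: 4 ≥ 4? Yes ✓.

CD lower bound = 4, actual |A + B| = 4.


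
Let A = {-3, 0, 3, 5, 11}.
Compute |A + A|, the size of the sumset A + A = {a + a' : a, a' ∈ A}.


A + A = {a + a' : a, a' ∈ A}; |A| = 5.
General bounds: 2|A| - 1 ≤ |A + A| ≤ |A|(|A|+1)/2, i.e. 9 ≤ |A + A| ≤ 15.
Lower bound 2|A|-1 is attained iff A is an arithmetic progression.
Enumerate sums a + a' for a ≤ a' (symmetric, so this suffices):
a = -3: -3+-3=-6, -3+0=-3, -3+3=0, -3+5=2, -3+11=8
a = 0: 0+0=0, 0+3=3, 0+5=5, 0+11=11
a = 3: 3+3=6, 3+5=8, 3+11=14
a = 5: 5+5=10, 5+11=16
a = 11: 11+11=22
Distinct sums: {-6, -3, 0, 2, 3, 5, 6, 8, 10, 11, 14, 16, 22}
|A + A| = 13

|A + A| = 13


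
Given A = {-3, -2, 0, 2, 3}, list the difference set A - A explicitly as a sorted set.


A - A = {a - a' : a, a' ∈ A}.
Compute a - a' for each ordered pair (a, a'):
a = -3: -3--3=0, -3--2=-1, -3-0=-3, -3-2=-5, -3-3=-6
a = -2: -2--3=1, -2--2=0, -2-0=-2, -2-2=-4, -2-3=-5
a = 0: 0--3=3, 0--2=2, 0-0=0, 0-2=-2, 0-3=-3
a = 2: 2--3=5, 2--2=4, 2-0=2, 2-2=0, 2-3=-1
a = 3: 3--3=6, 3--2=5, 3-0=3, 3-2=1, 3-3=0
Collecting distinct values (and noting 0 appears from a-a):
A - A = {-6, -5, -4, -3, -2, -1, 0, 1, 2, 3, 4, 5, 6}
|A - A| = 13

A - A = {-6, -5, -4, -3, -2, -1, 0, 1, 2, 3, 4, 5, 6}


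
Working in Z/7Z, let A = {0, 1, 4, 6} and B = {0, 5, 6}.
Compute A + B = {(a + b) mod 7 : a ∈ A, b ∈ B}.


Work in Z/7Z: reduce every sum a + b modulo 7.
Enumerate all 12 pairs:
a = 0: 0+0=0, 0+5=5, 0+6=6
a = 1: 1+0=1, 1+5=6, 1+6=0
a = 4: 4+0=4, 4+5=2, 4+6=3
a = 6: 6+0=6, 6+5=4, 6+6=5
Distinct residues collected: {0, 1, 2, 3, 4, 5, 6}
|A + B| = 7 (out of 7 total residues).

A + B = {0, 1, 2, 3, 4, 5, 6}


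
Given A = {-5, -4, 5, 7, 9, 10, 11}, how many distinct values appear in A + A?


A + A = {a + a' : a, a' ∈ A}; |A| = 7.
General bounds: 2|A| - 1 ≤ |A + A| ≤ |A|(|A|+1)/2, i.e. 13 ≤ |A + A| ≤ 28.
Lower bound 2|A|-1 is attained iff A is an arithmetic progression.
Enumerate sums a + a' for a ≤ a' (symmetric, so this suffices):
a = -5: -5+-5=-10, -5+-4=-9, -5+5=0, -5+7=2, -5+9=4, -5+10=5, -5+11=6
a = -4: -4+-4=-8, -4+5=1, -4+7=3, -4+9=5, -4+10=6, -4+11=7
a = 5: 5+5=10, 5+7=12, 5+9=14, 5+10=15, 5+11=16
a = 7: 7+7=14, 7+9=16, 7+10=17, 7+11=18
a = 9: 9+9=18, 9+10=19, 9+11=20
a = 10: 10+10=20, 10+11=21
a = 11: 11+11=22
Distinct sums: {-10, -9, -8, 0, 1, 2, 3, 4, 5, 6, 7, 10, 12, 14, 15, 16, 17, 18, 19, 20, 21, 22}
|A + A| = 22

|A + A| = 22


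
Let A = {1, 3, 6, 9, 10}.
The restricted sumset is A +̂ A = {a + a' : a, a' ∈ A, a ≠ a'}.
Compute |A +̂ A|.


Restricted sumset: A +̂ A = {a + a' : a ∈ A, a' ∈ A, a ≠ a'}.
Equivalently, take A + A and drop any sum 2a that is achievable ONLY as a + a for a ∈ A (i.e. sums representable only with equal summands).
Enumerate pairs (a, a') with a < a' (symmetric, so each unordered pair gives one sum; this covers all a ≠ a'):
  1 + 3 = 4
  1 + 6 = 7
  1 + 9 = 10
  1 + 10 = 11
  3 + 6 = 9
  3 + 9 = 12
  3 + 10 = 13
  6 + 9 = 15
  6 + 10 = 16
  9 + 10 = 19
Collected distinct sums: {4, 7, 9, 10, 11, 12, 13, 15, 16, 19}
|A +̂ A| = 10
(Reference bound: |A +̂ A| ≥ 2|A| - 3 for |A| ≥ 2, with |A| = 5 giving ≥ 7.)

|A +̂ A| = 10


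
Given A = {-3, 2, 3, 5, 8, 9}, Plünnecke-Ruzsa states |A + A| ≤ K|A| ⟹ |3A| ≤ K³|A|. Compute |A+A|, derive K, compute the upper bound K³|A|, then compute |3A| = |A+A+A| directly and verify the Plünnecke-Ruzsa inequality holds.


|A| = 6.
Step 1: Compute A + A by enumerating all 36 pairs.
A + A = {-6, -1, 0, 2, 4, 5, 6, 7, 8, 10, 11, 12, 13, 14, 16, 17, 18}, so |A + A| = 17.
Step 2: Doubling constant K = |A + A|/|A| = 17/6 = 17/6 ≈ 2.8333.
Step 3: Plünnecke-Ruzsa gives |3A| ≤ K³·|A| = (2.8333)³ · 6 ≈ 136.4722.
Step 4: Compute 3A = A + A + A directly by enumerating all triples (a,b,c) ∈ A³; |3A| = 31.
Step 5: Check 31 ≤ 136.4722? Yes ✓.

K = 17/6, Plünnecke-Ruzsa bound K³|A| ≈ 136.4722, |3A| = 31, inequality holds.


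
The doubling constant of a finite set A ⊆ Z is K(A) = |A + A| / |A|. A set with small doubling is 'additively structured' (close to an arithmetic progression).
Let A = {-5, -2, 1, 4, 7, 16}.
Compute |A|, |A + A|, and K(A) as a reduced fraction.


|A| = 6.
Compute A + A by enumerating all 36 pairs.
A + A = {-10, -7, -4, -1, 2, 5, 8, 11, 14, 17, 20, 23, 32}, so |A + A| = 13.
K = |A + A| / |A| = 13/6 (already in lowest terms) ≈ 2.1667.
Reference: AP of size 6 gives K = 11/6 ≈ 1.8333; a fully generic set of size 6 gives K ≈ 3.5000.

|A| = 6, |A + A| = 13, K = 13/6.


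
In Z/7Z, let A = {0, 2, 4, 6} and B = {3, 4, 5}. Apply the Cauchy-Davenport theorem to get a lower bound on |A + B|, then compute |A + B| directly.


Cauchy-Davenport: |A + B| ≥ min(p, |A| + |B| - 1) for A, B nonempty in Z/pZ.
|A| = 4, |B| = 3, p = 7.
CD lower bound = min(7, 4 + 3 - 1) = min(7, 6) = 6.
Compute A + B mod 7 directly:
a = 0: 0+3=3, 0+4=4, 0+5=5
a = 2: 2+3=5, 2+4=6, 2+5=0
a = 4: 4+3=0, 4+4=1, 4+5=2
a = 6: 6+3=2, 6+4=3, 6+5=4
A + B = {0, 1, 2, 3, 4, 5, 6}, so |A + B| = 7.
Verify: 7 ≥ 6? Yes ✓.

CD lower bound = 6, actual |A + B| = 7.


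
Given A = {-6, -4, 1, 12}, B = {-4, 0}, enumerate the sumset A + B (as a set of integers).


A + B = {a + b : a ∈ A, b ∈ B}.
Enumerate all |A|·|B| = 4·2 = 8 pairs (a, b) and collect distinct sums.
a = -6: -6+-4=-10, -6+0=-6
a = -4: -4+-4=-8, -4+0=-4
a = 1: 1+-4=-3, 1+0=1
a = 12: 12+-4=8, 12+0=12
Collecting distinct sums: A + B = {-10, -8, -6, -4, -3, 1, 8, 12}
|A + B| = 8

A + B = {-10, -8, -6, -4, -3, 1, 8, 12}


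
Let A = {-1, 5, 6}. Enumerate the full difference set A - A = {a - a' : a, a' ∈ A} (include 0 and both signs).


A - A = {a - a' : a, a' ∈ A}.
Compute a - a' for each ordered pair (a, a'):
a = -1: -1--1=0, -1-5=-6, -1-6=-7
a = 5: 5--1=6, 5-5=0, 5-6=-1
a = 6: 6--1=7, 6-5=1, 6-6=0
Collecting distinct values (and noting 0 appears from a-a):
A - A = {-7, -6, -1, 0, 1, 6, 7}
|A - A| = 7

A - A = {-7, -6, -1, 0, 1, 6, 7}


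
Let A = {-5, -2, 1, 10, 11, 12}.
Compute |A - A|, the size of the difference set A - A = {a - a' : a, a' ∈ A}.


A - A = {a - a' : a, a' ∈ A}; |A| = 6.
Bounds: 2|A|-1 ≤ |A - A| ≤ |A|² - |A| + 1, i.e. 11 ≤ |A - A| ≤ 31.
Note: 0 ∈ A - A always (from a - a). The set is symmetric: if d ∈ A - A then -d ∈ A - A.
Enumerate nonzero differences d = a - a' with a > a' (then include -d):
Positive differences: {1, 2, 3, 6, 9, 10, 11, 12, 13, 14, 15, 16, 17}
Full difference set: {0} ∪ (positive diffs) ∪ (negative diffs).
|A - A| = 1 + 2·13 = 27 (matches direct enumeration: 27).

|A - A| = 27


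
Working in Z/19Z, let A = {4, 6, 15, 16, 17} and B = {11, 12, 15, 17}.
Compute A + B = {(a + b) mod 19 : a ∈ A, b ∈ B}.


Work in Z/19Z: reduce every sum a + b modulo 19.
Enumerate all 20 pairs:
a = 4: 4+11=15, 4+12=16, 4+15=0, 4+17=2
a = 6: 6+11=17, 6+12=18, 6+15=2, 6+17=4
a = 15: 15+11=7, 15+12=8, 15+15=11, 15+17=13
a = 16: 16+11=8, 16+12=9, 16+15=12, 16+17=14
a = 17: 17+11=9, 17+12=10, 17+15=13, 17+17=15
Distinct residues collected: {0, 2, 4, 7, 8, 9, 10, 11, 12, 13, 14, 15, 16, 17, 18}
|A + B| = 15 (out of 19 total residues).

A + B = {0, 2, 4, 7, 8, 9, 10, 11, 12, 13, 14, 15, 16, 17, 18}


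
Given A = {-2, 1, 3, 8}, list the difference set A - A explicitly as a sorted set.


A - A = {a - a' : a, a' ∈ A}.
Compute a - a' for each ordered pair (a, a'):
a = -2: -2--2=0, -2-1=-3, -2-3=-5, -2-8=-10
a = 1: 1--2=3, 1-1=0, 1-3=-2, 1-8=-7
a = 3: 3--2=5, 3-1=2, 3-3=0, 3-8=-5
a = 8: 8--2=10, 8-1=7, 8-3=5, 8-8=0
Collecting distinct values (and noting 0 appears from a-a):
A - A = {-10, -7, -5, -3, -2, 0, 2, 3, 5, 7, 10}
|A - A| = 11

A - A = {-10, -7, -5, -3, -2, 0, 2, 3, 5, 7, 10}


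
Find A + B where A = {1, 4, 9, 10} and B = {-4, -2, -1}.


A + B = {a + b : a ∈ A, b ∈ B}.
Enumerate all |A|·|B| = 4·3 = 12 pairs (a, b) and collect distinct sums.
a = 1: 1+-4=-3, 1+-2=-1, 1+-1=0
a = 4: 4+-4=0, 4+-2=2, 4+-1=3
a = 9: 9+-4=5, 9+-2=7, 9+-1=8
a = 10: 10+-4=6, 10+-2=8, 10+-1=9
Collecting distinct sums: A + B = {-3, -1, 0, 2, 3, 5, 6, 7, 8, 9}
|A + B| = 10

A + B = {-3, -1, 0, 2, 3, 5, 6, 7, 8, 9}


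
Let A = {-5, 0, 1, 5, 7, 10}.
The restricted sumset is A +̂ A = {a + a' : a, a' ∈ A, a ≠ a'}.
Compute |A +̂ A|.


Restricted sumset: A +̂ A = {a + a' : a ∈ A, a' ∈ A, a ≠ a'}.
Equivalently, take A + A and drop any sum 2a that is achievable ONLY as a + a for a ∈ A (i.e. sums representable only with equal summands).
Enumerate pairs (a, a') with a < a' (symmetric, so each unordered pair gives one sum; this covers all a ≠ a'):
  -5 + 0 = -5
  -5 + 1 = -4
  -5 + 5 = 0
  -5 + 7 = 2
  -5 + 10 = 5
  0 + 1 = 1
  0 + 5 = 5
  0 + 7 = 7
  0 + 10 = 10
  1 + 5 = 6
  1 + 7 = 8
  1 + 10 = 11
  5 + 7 = 12
  5 + 10 = 15
  7 + 10 = 17
Collected distinct sums: {-5, -4, 0, 1, 2, 5, 6, 7, 8, 10, 11, 12, 15, 17}
|A +̂ A| = 14
(Reference bound: |A +̂ A| ≥ 2|A| - 3 for |A| ≥ 2, with |A| = 6 giving ≥ 9.)

|A +̂ A| = 14


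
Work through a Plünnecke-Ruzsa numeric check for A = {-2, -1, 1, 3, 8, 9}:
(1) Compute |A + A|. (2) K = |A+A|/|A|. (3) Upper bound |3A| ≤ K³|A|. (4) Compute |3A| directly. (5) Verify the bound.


|A| = 6.
Step 1: Compute A + A by enumerating all 36 pairs.
A + A = {-4, -3, -2, -1, 0, 1, 2, 4, 6, 7, 8, 9, 10, 11, 12, 16, 17, 18}, so |A + A| = 18.
Step 2: Doubling constant K = |A + A|/|A| = 18/6 = 18/6 ≈ 3.0000.
Step 3: Plünnecke-Ruzsa gives |3A| ≤ K³·|A| = (3.0000)³ · 6 ≈ 162.0000.
Step 4: Compute 3A = A + A + A directly by enumerating all triples (a,b,c) ∈ A³; |3A| = 32.
Step 5: Check 32 ≤ 162.0000? Yes ✓.

K = 18/6, Plünnecke-Ruzsa bound K³|A| ≈ 162.0000, |3A| = 32, inequality holds.


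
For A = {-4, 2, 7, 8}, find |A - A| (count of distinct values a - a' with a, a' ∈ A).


A - A = {a - a' : a, a' ∈ A}; |A| = 4.
Bounds: 2|A|-1 ≤ |A - A| ≤ |A|² - |A| + 1, i.e. 7 ≤ |A - A| ≤ 13.
Note: 0 ∈ A - A always (from a - a). The set is symmetric: if d ∈ A - A then -d ∈ A - A.
Enumerate nonzero differences d = a - a' with a > a' (then include -d):
Positive differences: {1, 5, 6, 11, 12}
Full difference set: {0} ∪ (positive diffs) ∪ (negative diffs).
|A - A| = 1 + 2·5 = 11 (matches direct enumeration: 11).

|A - A| = 11


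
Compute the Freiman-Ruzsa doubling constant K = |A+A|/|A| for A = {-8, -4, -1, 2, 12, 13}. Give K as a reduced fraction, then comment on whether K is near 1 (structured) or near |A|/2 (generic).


|A| = 6.
Compute A + A by enumerating all 36 pairs.
A + A = {-16, -12, -9, -8, -6, -5, -2, 1, 4, 5, 8, 9, 11, 12, 14, 15, 24, 25, 26}, so |A + A| = 19.
K = |A + A| / |A| = 19/6 (already in lowest terms) ≈ 3.1667.
Reference: AP of size 6 gives K = 11/6 ≈ 1.8333; a fully generic set of size 6 gives K ≈ 3.5000.

|A| = 6, |A + A| = 19, K = 19/6.


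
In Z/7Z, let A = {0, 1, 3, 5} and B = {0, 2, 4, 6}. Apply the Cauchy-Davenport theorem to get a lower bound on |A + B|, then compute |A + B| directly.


Cauchy-Davenport: |A + B| ≥ min(p, |A| + |B| - 1) for A, B nonempty in Z/pZ.
|A| = 4, |B| = 4, p = 7.
CD lower bound = min(7, 4 + 4 - 1) = min(7, 7) = 7.
Compute A + B mod 7 directly:
a = 0: 0+0=0, 0+2=2, 0+4=4, 0+6=6
a = 1: 1+0=1, 1+2=3, 1+4=5, 1+6=0
a = 3: 3+0=3, 3+2=5, 3+4=0, 3+6=2
a = 5: 5+0=5, 5+2=0, 5+4=2, 5+6=4
A + B = {0, 1, 2, 3, 4, 5, 6}, so |A + B| = 7.
Verify: 7 ≥ 7? Yes ✓.

CD lower bound = 7, actual |A + B| = 7.


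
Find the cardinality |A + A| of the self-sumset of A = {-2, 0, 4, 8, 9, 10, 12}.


A + A = {a + a' : a, a' ∈ A}; |A| = 7.
General bounds: 2|A| - 1 ≤ |A + A| ≤ |A|(|A|+1)/2, i.e. 13 ≤ |A + A| ≤ 28.
Lower bound 2|A|-1 is attained iff A is an arithmetic progression.
Enumerate sums a + a' for a ≤ a' (symmetric, so this suffices):
a = -2: -2+-2=-4, -2+0=-2, -2+4=2, -2+8=6, -2+9=7, -2+10=8, -2+12=10
a = 0: 0+0=0, 0+4=4, 0+8=8, 0+9=9, 0+10=10, 0+12=12
a = 4: 4+4=8, 4+8=12, 4+9=13, 4+10=14, 4+12=16
a = 8: 8+8=16, 8+9=17, 8+10=18, 8+12=20
a = 9: 9+9=18, 9+10=19, 9+12=21
a = 10: 10+10=20, 10+12=22
a = 12: 12+12=24
Distinct sums: {-4, -2, 0, 2, 4, 6, 7, 8, 9, 10, 12, 13, 14, 16, 17, 18, 19, 20, 21, 22, 24}
|A + A| = 21

|A + A| = 21


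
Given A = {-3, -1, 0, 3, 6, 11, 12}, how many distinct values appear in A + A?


A + A = {a + a' : a, a' ∈ A}; |A| = 7.
General bounds: 2|A| - 1 ≤ |A + A| ≤ |A|(|A|+1)/2, i.e. 13 ≤ |A + A| ≤ 28.
Lower bound 2|A|-1 is attained iff A is an arithmetic progression.
Enumerate sums a + a' for a ≤ a' (symmetric, so this suffices):
a = -3: -3+-3=-6, -3+-1=-4, -3+0=-3, -3+3=0, -3+6=3, -3+11=8, -3+12=9
a = -1: -1+-1=-2, -1+0=-1, -1+3=2, -1+6=5, -1+11=10, -1+12=11
a = 0: 0+0=0, 0+3=3, 0+6=6, 0+11=11, 0+12=12
a = 3: 3+3=6, 3+6=9, 3+11=14, 3+12=15
a = 6: 6+6=12, 6+11=17, 6+12=18
a = 11: 11+11=22, 11+12=23
a = 12: 12+12=24
Distinct sums: {-6, -4, -3, -2, -1, 0, 2, 3, 5, 6, 8, 9, 10, 11, 12, 14, 15, 17, 18, 22, 23, 24}
|A + A| = 22

|A + A| = 22


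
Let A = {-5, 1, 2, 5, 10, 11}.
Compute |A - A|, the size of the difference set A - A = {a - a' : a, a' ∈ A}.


A - A = {a - a' : a, a' ∈ A}; |A| = 6.
Bounds: 2|A|-1 ≤ |A - A| ≤ |A|² - |A| + 1, i.e. 11 ≤ |A - A| ≤ 31.
Note: 0 ∈ A - A always (from a - a). The set is symmetric: if d ∈ A - A then -d ∈ A - A.
Enumerate nonzero differences d = a - a' with a > a' (then include -d):
Positive differences: {1, 3, 4, 5, 6, 7, 8, 9, 10, 15, 16}
Full difference set: {0} ∪ (positive diffs) ∪ (negative diffs).
|A - A| = 1 + 2·11 = 23 (matches direct enumeration: 23).

|A - A| = 23


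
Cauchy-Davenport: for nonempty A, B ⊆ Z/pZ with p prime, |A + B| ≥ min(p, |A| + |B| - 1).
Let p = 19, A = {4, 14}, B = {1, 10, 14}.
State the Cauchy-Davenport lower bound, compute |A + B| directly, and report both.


Cauchy-Davenport: |A + B| ≥ min(p, |A| + |B| - 1) for A, B nonempty in Z/pZ.
|A| = 2, |B| = 3, p = 19.
CD lower bound = min(19, 2 + 3 - 1) = min(19, 4) = 4.
Compute A + B mod 19 directly:
a = 4: 4+1=5, 4+10=14, 4+14=18
a = 14: 14+1=15, 14+10=5, 14+14=9
A + B = {5, 9, 14, 15, 18}, so |A + B| = 5.
Verify: 5 ≥ 4? Yes ✓.

CD lower bound = 4, actual |A + B| = 5.


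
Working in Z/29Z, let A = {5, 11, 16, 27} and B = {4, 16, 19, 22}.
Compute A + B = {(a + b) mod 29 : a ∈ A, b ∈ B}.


Work in Z/29Z: reduce every sum a + b modulo 29.
Enumerate all 16 pairs:
a = 5: 5+4=9, 5+16=21, 5+19=24, 5+22=27
a = 11: 11+4=15, 11+16=27, 11+19=1, 11+22=4
a = 16: 16+4=20, 16+16=3, 16+19=6, 16+22=9
a = 27: 27+4=2, 27+16=14, 27+19=17, 27+22=20
Distinct residues collected: {1, 2, 3, 4, 6, 9, 14, 15, 17, 20, 21, 24, 27}
|A + B| = 13 (out of 29 total residues).

A + B = {1, 2, 3, 4, 6, 9, 14, 15, 17, 20, 21, 24, 27}


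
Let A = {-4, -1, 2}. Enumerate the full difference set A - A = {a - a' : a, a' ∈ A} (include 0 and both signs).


A - A = {a - a' : a, a' ∈ A}.
Compute a - a' for each ordered pair (a, a'):
a = -4: -4--4=0, -4--1=-3, -4-2=-6
a = -1: -1--4=3, -1--1=0, -1-2=-3
a = 2: 2--4=6, 2--1=3, 2-2=0
Collecting distinct values (and noting 0 appears from a-a):
A - A = {-6, -3, 0, 3, 6}
|A - A| = 5

A - A = {-6, -3, 0, 3, 6}


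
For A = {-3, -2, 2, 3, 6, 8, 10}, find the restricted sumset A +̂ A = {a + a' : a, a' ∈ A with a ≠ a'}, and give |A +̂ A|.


Restricted sumset: A +̂ A = {a + a' : a ∈ A, a' ∈ A, a ≠ a'}.
Equivalently, take A + A and drop any sum 2a that is achievable ONLY as a + a for a ∈ A (i.e. sums representable only with equal summands).
Enumerate pairs (a, a') with a < a' (symmetric, so each unordered pair gives one sum; this covers all a ≠ a'):
  -3 + -2 = -5
  -3 + 2 = -1
  -3 + 3 = 0
  -3 + 6 = 3
  -3 + 8 = 5
  -3 + 10 = 7
  -2 + 2 = 0
  -2 + 3 = 1
  -2 + 6 = 4
  -2 + 8 = 6
  -2 + 10 = 8
  2 + 3 = 5
  2 + 6 = 8
  2 + 8 = 10
  2 + 10 = 12
  3 + 6 = 9
  3 + 8 = 11
  3 + 10 = 13
  6 + 8 = 14
  6 + 10 = 16
  8 + 10 = 18
Collected distinct sums: {-5, -1, 0, 1, 3, 4, 5, 6, 7, 8, 9, 10, 11, 12, 13, 14, 16, 18}
|A +̂ A| = 18
(Reference bound: |A +̂ A| ≥ 2|A| - 3 for |A| ≥ 2, with |A| = 7 giving ≥ 11.)

|A +̂ A| = 18


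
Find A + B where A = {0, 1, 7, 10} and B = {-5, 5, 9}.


A + B = {a + b : a ∈ A, b ∈ B}.
Enumerate all |A|·|B| = 4·3 = 12 pairs (a, b) and collect distinct sums.
a = 0: 0+-5=-5, 0+5=5, 0+9=9
a = 1: 1+-5=-4, 1+5=6, 1+9=10
a = 7: 7+-5=2, 7+5=12, 7+9=16
a = 10: 10+-5=5, 10+5=15, 10+9=19
Collecting distinct sums: A + B = {-5, -4, 2, 5, 6, 9, 10, 12, 15, 16, 19}
|A + B| = 11

A + B = {-5, -4, 2, 5, 6, 9, 10, 12, 15, 16, 19}


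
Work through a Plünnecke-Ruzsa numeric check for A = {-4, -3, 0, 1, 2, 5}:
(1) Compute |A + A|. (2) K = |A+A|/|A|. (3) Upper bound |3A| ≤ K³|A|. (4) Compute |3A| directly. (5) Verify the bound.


|A| = 6.
Step 1: Compute A + A by enumerating all 36 pairs.
A + A = {-8, -7, -6, -4, -3, -2, -1, 0, 1, 2, 3, 4, 5, 6, 7, 10}, so |A + A| = 16.
Step 2: Doubling constant K = |A + A|/|A| = 16/6 = 16/6 ≈ 2.6667.
Step 3: Plünnecke-Ruzsa gives |3A| ≤ K³·|A| = (2.6667)³ · 6 ≈ 113.7778.
Step 4: Compute 3A = A + A + A directly by enumerating all triples (a,b,c) ∈ A³; |3A| = 26.
Step 5: Check 26 ≤ 113.7778? Yes ✓.

K = 16/6, Plünnecke-Ruzsa bound K³|A| ≈ 113.7778, |3A| = 26, inequality holds.


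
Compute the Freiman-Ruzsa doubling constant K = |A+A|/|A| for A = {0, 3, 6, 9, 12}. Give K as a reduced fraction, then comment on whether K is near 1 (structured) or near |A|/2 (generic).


|A| = 5.
Compute A + A by enumerating all 25 pairs.
A + A = {0, 3, 6, 9, 12, 15, 18, 21, 24}, so |A + A| = 9.
K = |A + A| / |A| = 9/5 (already in lowest terms) ≈ 1.8000.
Reference: AP of size 5 gives K = 9/5 ≈ 1.8000; a fully generic set of size 5 gives K ≈ 3.0000.

|A| = 5, |A + A| = 9, K = 9/5.
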